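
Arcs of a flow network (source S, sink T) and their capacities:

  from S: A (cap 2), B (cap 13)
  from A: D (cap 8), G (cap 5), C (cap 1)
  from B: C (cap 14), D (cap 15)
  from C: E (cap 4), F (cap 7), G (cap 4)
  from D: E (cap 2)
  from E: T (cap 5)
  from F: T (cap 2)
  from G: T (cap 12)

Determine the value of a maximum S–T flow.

13

Augment S→A→G→T: bottleneck 2, flow now 2.
Augment S→B→C→E→T: bottleneck 4, flow now 6.
Augment S→B→C→F→T: bottleneck 2, flow now 8.
Augment S→B→C→G→T: bottleneck 4, flow now 12.
Augment S→B→D→E→T: bottleneck 1, flow now 13.
No augmenting path remains; maximum flow = 13.
In the residual graph, reachable from S: {S, B, C, D, E, F}.
Min-cut edges: S→A (2), C→G (4), E→T (5), F→T (2); capacity 2 + 4 + 5 + 2 = 13.
This cut is saturated, so no flow can exceed 13.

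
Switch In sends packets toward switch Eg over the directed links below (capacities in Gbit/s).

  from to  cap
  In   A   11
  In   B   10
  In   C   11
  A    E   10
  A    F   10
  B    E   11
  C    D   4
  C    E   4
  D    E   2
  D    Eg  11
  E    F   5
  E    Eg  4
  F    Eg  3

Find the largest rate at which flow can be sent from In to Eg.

11

Augment In→A→E→Eg: bottleneck 4, flow now 4.
Augment In→A→F→Eg: bottleneck 3, flow now 7.
Augment In→C→D→Eg: bottleneck 4, flow now 11.
No augmenting path remains; maximum flow = 11.
In the residual graph, reachable from In: {In, A, B, C, E, F}.
Min-cut edges: C→D (4), E→Eg (4), F→Eg (3); capacity 4 + 4 + 3 = 11.
This cut is saturated, so no flow can exceed 11.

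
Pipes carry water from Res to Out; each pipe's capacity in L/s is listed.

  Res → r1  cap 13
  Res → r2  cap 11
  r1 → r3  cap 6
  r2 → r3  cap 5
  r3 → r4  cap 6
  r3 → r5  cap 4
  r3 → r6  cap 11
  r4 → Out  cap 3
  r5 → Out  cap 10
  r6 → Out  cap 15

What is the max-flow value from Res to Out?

11

Augment Res→r1→r3→r4→Out: bottleneck 3, flow now 3.
Augment Res→r1→r3→r5→Out: bottleneck 3, flow now 6.
Augment Res→r2→r3→r5→Out: bottleneck 1, flow now 7.
Augment Res→r2→r3→r6→Out: bottleneck 4, flow now 11.
No augmenting path remains; maximum flow = 11.
In the residual graph, reachable from Res: {Res, r1, r2}.
Min-cut edges: r1→r3 (6), r2→r3 (5); capacity 6 + 5 = 11.
This cut is saturated, so no flow can exceed 11.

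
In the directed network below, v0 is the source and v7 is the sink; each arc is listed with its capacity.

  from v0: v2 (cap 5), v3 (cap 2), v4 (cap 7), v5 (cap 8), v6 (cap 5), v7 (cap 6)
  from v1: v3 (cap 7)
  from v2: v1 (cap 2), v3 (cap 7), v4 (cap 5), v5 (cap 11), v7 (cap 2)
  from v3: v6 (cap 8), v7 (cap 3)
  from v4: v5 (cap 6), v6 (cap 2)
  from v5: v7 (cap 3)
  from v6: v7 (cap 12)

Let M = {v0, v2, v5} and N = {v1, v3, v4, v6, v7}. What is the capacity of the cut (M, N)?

39

Edges leaving {v0, v2, v5}: v0→v3 (2), v0→v4 (7), v0→v6 (5), v0→v7 (6), v2→v1 (2), v2→v3 (7), v2→v4 (5), v2→v7 (2), v5→v7 (3).
Cut capacity = 2 + 7 + 5 + 6 + 2 + 7 + 5 + 2 + 3 = 39.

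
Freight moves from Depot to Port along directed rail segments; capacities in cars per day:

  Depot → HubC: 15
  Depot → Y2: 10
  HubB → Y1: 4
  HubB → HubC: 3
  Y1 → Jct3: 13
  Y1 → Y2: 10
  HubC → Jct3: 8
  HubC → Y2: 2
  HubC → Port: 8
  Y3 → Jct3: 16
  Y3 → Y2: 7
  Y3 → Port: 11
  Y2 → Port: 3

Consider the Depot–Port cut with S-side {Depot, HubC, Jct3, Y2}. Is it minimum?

Given cut capacity: 8 + 3 = 11.
Augment Depot→HubC→Port: bottleneck 8, flow now 8.
Augment Depot→Y2→Port: bottleneck 3, flow now 11.
No augmenting path remains; maximum flow = 11.
Cut capacity 11 equals the max flow, so it is a minimum cut.

Yes — it is a minimum cut (capacity 11).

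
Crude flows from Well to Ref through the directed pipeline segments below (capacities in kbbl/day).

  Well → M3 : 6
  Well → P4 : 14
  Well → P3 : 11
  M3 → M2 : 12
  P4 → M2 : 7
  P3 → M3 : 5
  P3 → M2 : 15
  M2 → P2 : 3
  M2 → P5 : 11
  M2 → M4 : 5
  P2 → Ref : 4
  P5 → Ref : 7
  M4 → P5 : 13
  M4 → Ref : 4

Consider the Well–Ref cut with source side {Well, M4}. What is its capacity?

Edges leaving {Well, M4}: Well→M3 (6), Well→P4 (14), Well→P3 (11), M4→P5 (13), M4→Ref (4).
Cut capacity = 6 + 14 + 11 + 13 + 4 = 48.

48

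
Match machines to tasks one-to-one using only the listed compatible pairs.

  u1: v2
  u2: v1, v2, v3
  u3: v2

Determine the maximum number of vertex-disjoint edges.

2

Unit-capacity flow: source→left, listed edges, right→sink; max matching = max flow.
Augmenting path u1→v2 (+1); matched 1.
Augmenting path u2→v1 (+1); matched 2.
No augmenting path remains; maximum matching = 2.
König certificate: {u2, v2} is a vertex cover of size 2 (every listed pair touches it), so no matching can be larger.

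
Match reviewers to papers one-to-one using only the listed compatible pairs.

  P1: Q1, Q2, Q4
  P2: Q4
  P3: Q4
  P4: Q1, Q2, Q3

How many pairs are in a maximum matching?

3

Unit-capacity flow: source→left, listed edges, right→sink; max matching = max flow.
Augmenting path P1→Q1 (+1); matched 1.
Augmenting path P2→Q4 (+1); matched 2.
Augmenting path P4→Q2 (+1); matched 3.
No augmenting path remains; maximum matching = 3.
König certificate: {P1, P4, Q4} is a vertex cover of size 3 (every listed pair touches it), so no matching can be larger.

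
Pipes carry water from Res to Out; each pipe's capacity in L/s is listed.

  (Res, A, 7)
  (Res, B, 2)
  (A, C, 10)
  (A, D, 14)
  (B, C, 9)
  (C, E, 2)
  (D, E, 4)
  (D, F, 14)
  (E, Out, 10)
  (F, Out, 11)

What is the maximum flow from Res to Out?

Augment Res→A→C→E→Out: bottleneck 2, flow now 2.
Augment Res→A→D→E→Out: bottleneck 4, flow now 6.
Augment Res→A→D→F→Out: bottleneck 1, flow now 7.
Augment Res→B→C→A→D→F→Out: bottleneck 2, flow now 9. (uses reverse residual edge)
No augmenting path remains; maximum flow = 9.
In the residual graph, reachable from Res: {Res}.
Min-cut edges: Res→A (7), Res→B (2); capacity 7 + 2 = 9.
This cut is saturated, so no flow can exceed 9.

9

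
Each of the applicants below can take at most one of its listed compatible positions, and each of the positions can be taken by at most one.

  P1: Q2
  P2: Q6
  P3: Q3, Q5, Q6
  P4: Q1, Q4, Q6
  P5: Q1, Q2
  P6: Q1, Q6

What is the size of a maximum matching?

Unit-capacity flow: source→left, listed edges, right→sink; max matching = max flow.
Augmenting path P1→Q2 (+1); matched 1.
Augmenting path P2→Q6 (+1); matched 2.
Augmenting path P3→Q3 (+1); matched 3.
Augmenting path P4→Q1 (+1); matched 4.
Augmenting path P5→Q1→P4→Q4 (+1); matched 5.
No augmenting path remains; maximum matching = 5.
König certificate: {P3, P4, Q1, Q2, Q6} is a vertex cover of size 5 (every listed pair touches it), so no matching can be larger.

5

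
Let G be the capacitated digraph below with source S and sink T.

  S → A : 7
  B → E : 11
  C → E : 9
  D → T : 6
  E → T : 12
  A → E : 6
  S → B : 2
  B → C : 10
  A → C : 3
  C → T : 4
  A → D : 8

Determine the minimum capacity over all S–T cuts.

9

Augment S→A→C→T: bottleneck 3, flow now 3.
Augment S→A→D→T: bottleneck 4, flow now 7.
Augment S→B→C→T: bottleneck 1, flow now 8.
Augment S→B→E→T: bottleneck 1, flow now 9.
No augmenting path remains; maximum flow = 9.
By max-flow min-cut, the minimum cut capacity equals the max flow.
In the residual graph, reachable from S: {S}.
Min-cut edges: S→A (7), S→B (2); capacity 7 + 2 = 9.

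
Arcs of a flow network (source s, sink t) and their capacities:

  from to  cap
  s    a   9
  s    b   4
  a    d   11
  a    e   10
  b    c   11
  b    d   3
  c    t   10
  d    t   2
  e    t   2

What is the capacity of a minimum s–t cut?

8

Augment s→a→d→t: bottleneck 2, flow now 2.
Augment s→a→e→t: bottleneck 2, flow now 4.
Augment s→b→c→t: bottleneck 4, flow now 8.
No augmenting path remains; maximum flow = 8.
By max-flow min-cut, the minimum cut capacity equals the max flow.
In the residual graph, reachable from s: {s, a, d, e}.
Min-cut edges: s→b (4), d→t (2), e→t (2); capacity 4 + 2 + 2 = 8.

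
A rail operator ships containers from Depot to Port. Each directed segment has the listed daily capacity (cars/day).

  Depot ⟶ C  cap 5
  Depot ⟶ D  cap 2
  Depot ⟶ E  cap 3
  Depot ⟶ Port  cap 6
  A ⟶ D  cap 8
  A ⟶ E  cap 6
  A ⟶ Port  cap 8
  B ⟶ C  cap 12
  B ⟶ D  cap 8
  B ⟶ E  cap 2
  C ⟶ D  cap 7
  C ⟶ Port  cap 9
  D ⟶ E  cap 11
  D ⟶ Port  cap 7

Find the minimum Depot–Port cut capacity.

13

Augment Depot→Port: bottleneck 6, flow now 6.
Augment Depot→C→Port: bottleneck 5, flow now 11.
Augment Depot→D→Port: bottleneck 2, flow now 13.
No augmenting path remains; maximum flow = 13.
By max-flow min-cut, the minimum cut capacity equals the max flow.
In the residual graph, reachable from Depot: {Depot, E}.
Min-cut edges: Depot→C (5), Depot→D (2), Depot→Port (6); capacity 5 + 2 + 6 = 13.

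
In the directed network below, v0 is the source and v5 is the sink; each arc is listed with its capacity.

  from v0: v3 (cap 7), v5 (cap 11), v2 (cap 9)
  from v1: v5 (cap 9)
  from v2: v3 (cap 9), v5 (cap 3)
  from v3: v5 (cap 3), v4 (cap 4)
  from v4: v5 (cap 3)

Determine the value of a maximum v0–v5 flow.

Augment v0→v5: bottleneck 11, flow now 11.
Augment v0→v2→v5: bottleneck 3, flow now 14.
Augment v0→v3→v5: bottleneck 3, flow now 17.
Augment v0→v3→v4→v5: bottleneck 3, flow now 20.
No augmenting path remains; maximum flow = 20.
In the residual graph, reachable from v0: {v0, v2, v3, v4}.
Min-cut edges: v0→v5 (11), v2→v5 (3), v3→v5 (3), v4→v5 (3); capacity 11 + 3 + 3 + 3 = 20.
This cut is saturated, so no flow can exceed 20.

20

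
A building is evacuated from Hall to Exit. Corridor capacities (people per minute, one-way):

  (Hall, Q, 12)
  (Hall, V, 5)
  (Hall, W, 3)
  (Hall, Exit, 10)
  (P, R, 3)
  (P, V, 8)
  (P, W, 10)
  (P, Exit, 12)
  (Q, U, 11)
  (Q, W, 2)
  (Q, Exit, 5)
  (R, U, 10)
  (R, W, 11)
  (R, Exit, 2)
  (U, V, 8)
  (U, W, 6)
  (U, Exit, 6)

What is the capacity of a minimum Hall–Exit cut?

Augment Hall→Exit: bottleneck 10, flow now 10.
Augment Hall→Q→Exit: bottleneck 5, flow now 15.
Augment Hall→Q→U→Exit: bottleneck 6, flow now 21.
No augmenting path remains; maximum flow = 21.
By max-flow min-cut, the minimum cut capacity equals the max flow.
In the residual graph, reachable from Hall: {Hall, Q, U, V, W}.
Min-cut edges: Hall→Exit (10), Q→Exit (5), U→Exit (6); capacity 10 + 5 + 6 = 21.

21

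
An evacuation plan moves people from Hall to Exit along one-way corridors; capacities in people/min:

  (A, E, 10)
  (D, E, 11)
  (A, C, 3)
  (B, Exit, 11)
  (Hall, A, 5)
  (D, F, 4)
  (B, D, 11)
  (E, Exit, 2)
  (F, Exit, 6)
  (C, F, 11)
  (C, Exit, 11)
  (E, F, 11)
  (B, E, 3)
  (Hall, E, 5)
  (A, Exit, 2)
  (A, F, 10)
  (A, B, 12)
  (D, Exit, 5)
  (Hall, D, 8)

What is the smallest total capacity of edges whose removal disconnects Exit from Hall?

Augment Hall→A→Exit: bottleneck 2, flow now 2.
Augment Hall→D→Exit: bottleneck 5, flow now 7.
Augment Hall→E→Exit: bottleneck 2, flow now 9.
Augment Hall→A→B→Exit: bottleneck 3, flow now 12.
Augment Hall→D→F→Exit: bottleneck 3, flow now 15.
Augment Hall→E→F→Exit: bottleneck 3, flow now 18.
No augmenting path remains; maximum flow = 18.
By max-flow min-cut, the minimum cut capacity equals the max flow.
In the residual graph, reachable from Hall: {Hall}.
Min-cut edges: Hall→A (5), Hall→D (8), Hall→E (5); capacity 5 + 8 + 5 = 18.

18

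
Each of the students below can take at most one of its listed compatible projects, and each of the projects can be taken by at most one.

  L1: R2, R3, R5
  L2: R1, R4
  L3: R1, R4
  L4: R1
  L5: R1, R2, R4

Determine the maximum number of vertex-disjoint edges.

4

Unit-capacity flow: source→left, listed edges, right→sink; max matching = max flow.
Augmenting path L1→R2 (+1); matched 1.
Augmenting path L2→R1 (+1); matched 2.
Augmenting path L3→R4 (+1); matched 3.
Augmenting path L5→R2→L1→R3 (+1); matched 4.
No augmenting path remains; maximum matching = 4.
König certificate: {L1, L5, R1, R4} is a vertex cover of size 4 (every listed pair touches it), so no matching can be larger.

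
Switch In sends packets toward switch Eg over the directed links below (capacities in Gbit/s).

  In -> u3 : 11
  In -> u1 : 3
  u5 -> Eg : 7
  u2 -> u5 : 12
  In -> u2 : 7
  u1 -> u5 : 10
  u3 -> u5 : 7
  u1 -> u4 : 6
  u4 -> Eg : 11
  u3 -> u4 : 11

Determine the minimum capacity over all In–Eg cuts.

Augment In→u1→u4→Eg: bottleneck 3, flow now 3.
Augment In→u2→u5→Eg: bottleneck 7, flow now 10.
Augment In→u3→u4→Eg: bottleneck 8, flow now 18.
No augmenting path remains; maximum flow = 18.
By max-flow min-cut, the minimum cut capacity equals the max flow.
In the residual graph, reachable from In: {In, u1, u2, u3, u4, u5}.
Min-cut edges: u4→Eg (11), u5→Eg (7); capacity 11 + 7 = 18.

18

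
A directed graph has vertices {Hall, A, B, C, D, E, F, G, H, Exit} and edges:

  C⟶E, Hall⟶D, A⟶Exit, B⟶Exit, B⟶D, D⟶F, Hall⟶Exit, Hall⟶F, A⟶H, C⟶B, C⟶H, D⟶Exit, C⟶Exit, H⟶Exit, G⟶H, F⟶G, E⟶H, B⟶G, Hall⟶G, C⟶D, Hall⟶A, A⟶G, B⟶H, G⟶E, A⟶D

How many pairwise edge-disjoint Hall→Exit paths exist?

4

Assign every edge capacity 1; by Menger, the answer equals the max flow.
Path Hall→Exit (+1); total 1.
Path Hall→A→Exit (+1); total 2.
Path Hall→D→Exit (+1); total 3.
Path Hall→G→H→Exit (+1); total 4.
No residual Hall→Exit path; max flow = 4.
Certifying cut of size 4: {H→Exit, Hall→A, Hall→D, Hall→Exit}.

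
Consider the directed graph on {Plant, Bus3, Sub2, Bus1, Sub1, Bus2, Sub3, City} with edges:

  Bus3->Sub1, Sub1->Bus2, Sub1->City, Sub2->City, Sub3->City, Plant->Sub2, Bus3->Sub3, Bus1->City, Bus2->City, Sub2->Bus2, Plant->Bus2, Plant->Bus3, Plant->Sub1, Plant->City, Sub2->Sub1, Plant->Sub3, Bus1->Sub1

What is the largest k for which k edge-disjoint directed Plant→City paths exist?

Assign every edge capacity 1; by Menger, the answer equals the max flow.
Path Plant→City (+1); total 1.
Path Plant→Sub2→City (+1); total 2.
Path Plant→Sub1→City (+1); total 3.
Path Plant→Bus2→City (+1); total 4.
Path Plant→Sub3→City (+1); total 5.
No residual Plant→City path; max flow = 5.
Certifying cut of size 5: {Bus2→City, Plant→City, Plant→Sub2, Sub1→City, Sub3→City}.

5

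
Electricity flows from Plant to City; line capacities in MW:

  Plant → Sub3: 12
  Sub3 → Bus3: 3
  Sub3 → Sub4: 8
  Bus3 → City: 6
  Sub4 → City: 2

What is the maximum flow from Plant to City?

5

Augment Plant→Sub3→Bus3→City: bottleneck 3, flow now 3.
Augment Plant→Sub3→Sub4→City: bottleneck 2, flow now 5.
No augmenting path remains; maximum flow = 5.
In the residual graph, reachable from Plant: {Plant, Sub3, Sub4}.
Min-cut edges: Sub3→Bus3 (3), Sub4→City (2); capacity 3 + 2 = 5.
This cut is saturated, so no flow can exceed 5.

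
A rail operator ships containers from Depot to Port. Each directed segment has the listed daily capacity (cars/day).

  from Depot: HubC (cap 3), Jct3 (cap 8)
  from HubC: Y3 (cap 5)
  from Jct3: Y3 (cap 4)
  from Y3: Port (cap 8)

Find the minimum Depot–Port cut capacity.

7

Augment Depot→HubC→Y3→Port: bottleneck 3, flow now 3.
Augment Depot→Jct3→Y3→Port: bottleneck 4, flow now 7.
No augmenting path remains; maximum flow = 7.
By max-flow min-cut, the minimum cut capacity equals the max flow.
In the residual graph, reachable from Depot: {Depot, Jct3}.
Min-cut edges: Depot→HubC (3), Jct3→Y3 (4); capacity 3 + 4 = 7.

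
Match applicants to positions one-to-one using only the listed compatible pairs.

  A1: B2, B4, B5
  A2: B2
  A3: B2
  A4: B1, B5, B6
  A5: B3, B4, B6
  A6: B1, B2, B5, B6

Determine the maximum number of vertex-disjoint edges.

Unit-capacity flow: source→left, listed edges, right→sink; max matching = max flow.
Augmenting path A1→B2 (+1); matched 1.
Augmenting path A4→B1 (+1); matched 2.
Augmenting path A5→B3 (+1); matched 3.
Augmenting path A6→B5 (+1); matched 4.
Augmenting path A2→B2→A1→B4 (+1); matched 5.
No augmenting path remains; maximum matching = 5.
König certificate: {A1, A4, A5, A6, B2} is a vertex cover of size 5 (every listed pair touches it), so no matching can be larger.

5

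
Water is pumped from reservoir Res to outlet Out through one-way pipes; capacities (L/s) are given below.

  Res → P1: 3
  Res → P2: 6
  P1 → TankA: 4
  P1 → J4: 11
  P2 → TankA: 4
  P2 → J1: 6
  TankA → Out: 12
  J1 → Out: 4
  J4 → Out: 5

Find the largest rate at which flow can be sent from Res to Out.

Augment Res→P1→TankA→Out: bottleneck 3, flow now 3.
Augment Res→P2→TankA→Out: bottleneck 4, flow now 7.
Augment Res→P2→J1→Out: bottleneck 2, flow now 9.
No augmenting path remains; maximum flow = 9.
In the residual graph, reachable from Res: {Res}.
Min-cut edges: Res→P1 (3), Res→P2 (6); capacity 3 + 6 = 9.
This cut is saturated, so no flow can exceed 9.

9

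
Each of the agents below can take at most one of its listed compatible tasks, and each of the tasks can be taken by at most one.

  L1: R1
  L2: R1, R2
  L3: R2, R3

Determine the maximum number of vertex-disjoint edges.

Unit-capacity flow: source→left, listed edges, right→sink; max matching = max flow.
Augmenting path L1→R1 (+1); matched 1.
Augmenting path L2→R2 (+1); matched 2.
Augmenting path L3→R3 (+1); matched 3.
No augmenting path remains; maximum matching = 3.
König certificate: {L1, L2, L3} is a vertex cover of size 3 (every listed pair touches it), so no matching can be larger.

3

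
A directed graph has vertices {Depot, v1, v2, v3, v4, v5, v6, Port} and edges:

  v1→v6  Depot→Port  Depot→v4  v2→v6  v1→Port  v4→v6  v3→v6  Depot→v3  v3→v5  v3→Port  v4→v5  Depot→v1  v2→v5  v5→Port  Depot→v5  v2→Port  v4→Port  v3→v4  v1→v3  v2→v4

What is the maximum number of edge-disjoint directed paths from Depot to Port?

Assign every edge capacity 1; by Menger, the answer equals the max flow.
Path Depot→Port (+1); total 1.
Path Depot→v1→Port (+1); total 2.
Path Depot→v3→Port (+1); total 3.
Path Depot→v4→Port (+1); total 4.
Path Depot→v5→Port (+1); total 5.
No residual Depot→Port path; max flow = 5.
Certifying cut of size 5: {Depot→Port, Depot→v1, Depot→v3, Depot→v4, Depot→v5}.

5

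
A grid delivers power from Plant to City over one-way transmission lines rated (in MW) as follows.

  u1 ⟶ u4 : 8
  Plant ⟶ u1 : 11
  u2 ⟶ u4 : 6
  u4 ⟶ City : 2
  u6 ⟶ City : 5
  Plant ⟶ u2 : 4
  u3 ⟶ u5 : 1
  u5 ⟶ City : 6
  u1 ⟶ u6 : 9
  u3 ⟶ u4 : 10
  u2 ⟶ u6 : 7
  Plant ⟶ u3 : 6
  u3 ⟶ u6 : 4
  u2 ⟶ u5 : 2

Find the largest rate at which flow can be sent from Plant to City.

Augment Plant→u1→u4→City: bottleneck 2, flow now 2.
Augment Plant→u1→u6→City: bottleneck 5, flow now 7.
Augment Plant→u2→u5→City: bottleneck 2, flow now 9.
Augment Plant→u3→u5→City: bottleneck 1, flow now 10.
No augmenting path remains; maximum flow = 10.
In the residual graph, reachable from Plant: {Plant, u1, u2, u3, u4, u6}.
Min-cut edges: u2→u5 (2), u3→u5 (1), u4→City (2), u6→City (5); capacity 2 + 1 + 2 + 5 = 10.
This cut is saturated, so no flow can exceed 10.

10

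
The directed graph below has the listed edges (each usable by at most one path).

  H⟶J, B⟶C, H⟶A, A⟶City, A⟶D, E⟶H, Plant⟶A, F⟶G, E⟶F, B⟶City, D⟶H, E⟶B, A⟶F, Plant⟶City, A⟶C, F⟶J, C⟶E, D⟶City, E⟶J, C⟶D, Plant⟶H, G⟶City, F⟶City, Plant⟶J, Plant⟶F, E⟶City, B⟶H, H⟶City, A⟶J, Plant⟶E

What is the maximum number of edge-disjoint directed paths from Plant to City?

Assign every edge capacity 1; by Menger, the answer equals the max flow.
Path Plant→City (+1); total 1.
Path Plant→A→City (+1); total 2.
Path Plant→E→City (+1); total 3.
Path Plant→F→City (+1); total 4.
Path Plant→H→City (+1); total 5.
No residual Plant→City path; max flow = 5.
Certifying cut of size 5: {Plant→A, Plant→City, Plant→E, Plant→F, Plant→H}.

5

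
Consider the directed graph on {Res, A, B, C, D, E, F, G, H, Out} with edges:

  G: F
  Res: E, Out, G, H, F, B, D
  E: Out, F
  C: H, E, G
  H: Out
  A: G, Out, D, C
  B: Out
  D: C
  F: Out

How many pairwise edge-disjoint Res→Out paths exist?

5

Assign every edge capacity 1; by Menger, the answer equals the max flow.
Path Res→Out (+1); total 1.
Path Res→B→Out (+1); total 2.
Path Res→E→Out (+1); total 3.
Path Res→F→Out (+1); total 4.
Path Res→H→Out (+1); total 5.
No residual Res→Out path; max flow = 5.
Certifying cut of size 5: {E→Out, F→Out, H→Out, Res→B, Res→Out}.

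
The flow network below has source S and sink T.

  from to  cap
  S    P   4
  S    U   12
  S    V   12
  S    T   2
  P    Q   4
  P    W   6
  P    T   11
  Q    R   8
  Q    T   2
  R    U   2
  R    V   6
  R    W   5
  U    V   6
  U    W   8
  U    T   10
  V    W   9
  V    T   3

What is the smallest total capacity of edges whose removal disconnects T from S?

19

Augment S→T: bottleneck 2, flow now 2.
Augment S→P→T: bottleneck 4, flow now 6.
Augment S→U→T: bottleneck 10, flow now 16.
Augment S→V→T: bottleneck 3, flow now 19.
No augmenting path remains; maximum flow = 19.
By max-flow min-cut, the minimum cut capacity equals the max flow.
In the residual graph, reachable from S: {S, U, V, W}.
Min-cut edges: S→P (4), S→T (2), U→T (10), V→T (3); capacity 4 + 2 + 10 + 3 = 19.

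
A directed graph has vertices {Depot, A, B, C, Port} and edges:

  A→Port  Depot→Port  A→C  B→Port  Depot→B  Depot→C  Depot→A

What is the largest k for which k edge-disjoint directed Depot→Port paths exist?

Assign every edge capacity 1; by Menger, the answer equals the max flow.
Path Depot→Port (+1); total 1.
Path Depot→A→Port (+1); total 2.
Path Depot→B→Port (+1); total 3.
No residual Depot→Port path; max flow = 3.
Certifying cut of size 3: {Depot→A, Depot→B, Depot→Port}.

3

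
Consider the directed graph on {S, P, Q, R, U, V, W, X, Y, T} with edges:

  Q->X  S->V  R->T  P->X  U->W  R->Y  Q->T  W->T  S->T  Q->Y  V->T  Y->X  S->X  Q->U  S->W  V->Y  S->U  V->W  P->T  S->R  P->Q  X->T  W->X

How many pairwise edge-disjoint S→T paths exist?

Assign every edge capacity 1; by Menger, the answer equals the max flow.
Path S→T (+1); total 1.
Path S→R→T (+1); total 2.
Path S→V→T (+1); total 3.
Path S→W→T (+1); total 4.
Path S→X→T (+1); total 5.
No residual S→T path; max flow = 5.
Certifying cut of size 5: {S→R, S→T, S→V, W→T, X→T}.

5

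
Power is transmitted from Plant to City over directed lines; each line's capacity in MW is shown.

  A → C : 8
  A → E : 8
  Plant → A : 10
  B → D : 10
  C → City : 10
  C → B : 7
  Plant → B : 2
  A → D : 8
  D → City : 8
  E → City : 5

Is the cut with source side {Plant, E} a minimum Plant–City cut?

No — its capacity is 17, but the minimum cut has capacity 12.

Given cut capacity: 10 + 2 + 5 = 17.
Augment Plant→A→C→City: bottleneck 8, flow now 8.
Augment Plant→A→D→City: bottleneck 2, flow now 10.
Augment Plant→B→D→City: bottleneck 2, flow now 12.
No augmenting path remains; maximum flow = 12.
In the residual graph, reachable from Plant: {Plant}.
Min-cut edges: Plant→A (10), Plant→B (2); capacity 10 + 2 = 12.
Cut capacity 17 exceeds the max flow 12, so it is not minimum.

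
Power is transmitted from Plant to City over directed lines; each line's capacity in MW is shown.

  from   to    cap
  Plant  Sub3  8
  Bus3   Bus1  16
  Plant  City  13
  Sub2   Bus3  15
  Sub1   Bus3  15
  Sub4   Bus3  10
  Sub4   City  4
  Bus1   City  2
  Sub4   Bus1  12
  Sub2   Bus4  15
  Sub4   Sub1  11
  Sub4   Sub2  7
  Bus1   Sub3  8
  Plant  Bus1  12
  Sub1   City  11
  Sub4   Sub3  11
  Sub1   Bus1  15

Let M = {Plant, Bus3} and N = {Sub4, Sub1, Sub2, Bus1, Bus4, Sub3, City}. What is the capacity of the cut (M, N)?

Edges leaving {Plant, Bus3}: Plant→Bus1 (12), Plant→Sub3 (8), Plant→City (13), Bus3→Bus1 (16).
Cut capacity = 12 + 8 + 13 + 16 = 49.

49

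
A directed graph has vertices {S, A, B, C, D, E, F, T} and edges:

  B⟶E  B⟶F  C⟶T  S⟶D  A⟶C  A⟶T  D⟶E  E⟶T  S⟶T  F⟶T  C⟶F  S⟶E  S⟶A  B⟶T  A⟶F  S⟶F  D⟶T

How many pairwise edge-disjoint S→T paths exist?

5

Assign every edge capacity 1; by Menger, the answer equals the max flow.
Path S→T (+1); total 1.
Path S→A→T (+1); total 2.
Path S→D→T (+1); total 3.
Path S→E→T (+1); total 4.
Path S→F→T (+1); total 5.
No residual S→T path; max flow = 5.
Certifying cut of size 5: {S→A, S→D, S→E, S→F, S→T}.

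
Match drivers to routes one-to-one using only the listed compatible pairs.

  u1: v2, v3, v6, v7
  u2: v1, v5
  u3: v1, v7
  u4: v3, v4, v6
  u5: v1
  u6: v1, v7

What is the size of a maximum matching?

5

Unit-capacity flow: source→left, listed edges, right→sink; max matching = max flow.
Augmenting path u1→v2 (+1); matched 1.
Augmenting path u2→v1 (+1); matched 2.
Augmenting path u3→v7 (+1); matched 3.
Augmenting path u4→v3 (+1); matched 4.
Augmenting path u5→v1→u2→v5 (+1); matched 5.
No augmenting path remains; maximum matching = 5.
König certificate: {u1, u2, u4, v1, v7} is a vertex cover of size 5 (every listed pair touches it), so no matching can be larger.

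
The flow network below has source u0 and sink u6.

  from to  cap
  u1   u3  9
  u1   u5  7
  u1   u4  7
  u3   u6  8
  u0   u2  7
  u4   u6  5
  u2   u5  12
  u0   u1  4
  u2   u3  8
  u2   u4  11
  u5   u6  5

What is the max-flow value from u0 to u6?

Augment u0→u1→u3→u6: bottleneck 4, flow now 4.
Augment u0→u2→u3→u6: bottleneck 4, flow now 8.
Augment u0→u2→u4→u6: bottleneck 3, flow now 11.
No augmenting path remains; maximum flow = 11.
In the residual graph, reachable from u0: {u0}.
Min-cut edges: u0→u1 (4), u0→u2 (7); capacity 4 + 7 = 11.
This cut is saturated, so no flow can exceed 11.

11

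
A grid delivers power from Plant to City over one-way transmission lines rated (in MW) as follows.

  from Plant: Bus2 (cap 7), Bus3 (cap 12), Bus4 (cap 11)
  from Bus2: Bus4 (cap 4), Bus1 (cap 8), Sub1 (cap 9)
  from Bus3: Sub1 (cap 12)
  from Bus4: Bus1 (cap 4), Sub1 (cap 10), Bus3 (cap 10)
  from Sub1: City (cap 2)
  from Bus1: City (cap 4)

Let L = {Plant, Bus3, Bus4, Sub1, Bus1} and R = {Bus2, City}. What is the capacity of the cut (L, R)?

Edges leaving {Plant, Bus3, Bus4, Sub1, Bus1}: Plant→Bus2 (7), Sub1→City (2), Bus1→City (4).
Cut capacity = 7 + 2 + 4 = 13.

13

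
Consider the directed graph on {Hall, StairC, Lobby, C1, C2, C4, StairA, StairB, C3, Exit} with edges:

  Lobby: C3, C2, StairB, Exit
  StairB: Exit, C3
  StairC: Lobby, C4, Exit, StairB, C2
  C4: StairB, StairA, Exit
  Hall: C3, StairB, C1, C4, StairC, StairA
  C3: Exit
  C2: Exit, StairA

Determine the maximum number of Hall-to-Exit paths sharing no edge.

Assign every edge capacity 1; by Menger, the answer equals the max flow.
Path Hall→StairC→Exit (+1); total 1.
Path Hall→C4→Exit (+1); total 2.
Path Hall→StairB→Exit (+1); total 3.
Path Hall→C3→Exit (+1); total 4.
No residual Hall→Exit path; max flow = 4.
Certifying cut of size 4: {Hall→C3, Hall→C4, Hall→StairB, Hall→StairC}.

4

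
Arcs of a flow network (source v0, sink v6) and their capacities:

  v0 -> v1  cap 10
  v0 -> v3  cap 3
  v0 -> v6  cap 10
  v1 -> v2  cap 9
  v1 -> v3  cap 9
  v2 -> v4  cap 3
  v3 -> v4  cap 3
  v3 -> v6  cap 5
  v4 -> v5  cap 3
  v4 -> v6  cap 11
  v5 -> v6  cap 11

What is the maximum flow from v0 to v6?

Augment v0→v6: bottleneck 10, flow now 10.
Augment v0→v3→v6: bottleneck 3, flow now 13.
Augment v0→v1→v3→v6: bottleneck 2, flow now 15.
Augment v0→v1→v2→v4→v6: bottleneck 3, flow now 18.
Augment v0→v1→v3→v4→v6: bottleneck 3, flow now 21.
No augmenting path remains; maximum flow = 21.
In the residual graph, reachable from v0: {v0, v1, v2, v3}.
Min-cut edges: v0→v6 (10), v2→v4 (3), v3→v4 (3), v3→v6 (5); capacity 10 + 3 + 3 + 5 = 21.
This cut is saturated, so no flow can exceed 21.

21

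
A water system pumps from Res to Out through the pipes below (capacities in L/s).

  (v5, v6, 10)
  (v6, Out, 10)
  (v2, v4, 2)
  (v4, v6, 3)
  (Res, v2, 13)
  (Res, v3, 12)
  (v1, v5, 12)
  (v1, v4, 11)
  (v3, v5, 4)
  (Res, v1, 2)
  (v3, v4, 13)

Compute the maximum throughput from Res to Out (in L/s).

Augment Res→v1→v4→v6→Out: bottleneck 2, flow now 2.
Augment Res→v2→v4→v6→Out: bottleneck 1, flow now 3.
Augment Res→v3→v5→v6→Out: bottleneck 4, flow now 7.
Augment Res→v2→v4→v1→v5→v6→Out: bottleneck 1, flow now 8. (uses reverse residual edge)
Augment Res→v3→v4→v1→v5→v6→Out: bottleneck 1, flow now 9. (uses reverse residual edge)
No augmenting path remains; maximum flow = 9.
In the residual graph, reachable from Res: {Res, v2, v3, v4}.
Min-cut edges: Res→v1 (2), v3→v5 (4), v4→v6 (3); capacity 2 + 4 + 3 = 9.
This cut is saturated, so no flow can exceed 9.

9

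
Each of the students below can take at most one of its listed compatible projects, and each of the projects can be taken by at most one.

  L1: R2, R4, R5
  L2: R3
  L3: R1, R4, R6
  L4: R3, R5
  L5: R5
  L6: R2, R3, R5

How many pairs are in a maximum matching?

Unit-capacity flow: source→left, listed edges, right→sink; max matching = max flow.
Augmenting path L1→R2 (+1); matched 1.
Augmenting path L2→R3 (+1); matched 2.
Augmenting path L3→R1 (+1); matched 3.
Augmenting path L4→R5 (+1); matched 4.
Augmenting path L6→R2→L1→R4 (+1); matched 5.
No augmenting path remains; maximum matching = 5.
König certificate: {L1, L3, L6, R3, R5} is a vertex cover of size 5 (every listed pair touches it), so no matching can be larger.

5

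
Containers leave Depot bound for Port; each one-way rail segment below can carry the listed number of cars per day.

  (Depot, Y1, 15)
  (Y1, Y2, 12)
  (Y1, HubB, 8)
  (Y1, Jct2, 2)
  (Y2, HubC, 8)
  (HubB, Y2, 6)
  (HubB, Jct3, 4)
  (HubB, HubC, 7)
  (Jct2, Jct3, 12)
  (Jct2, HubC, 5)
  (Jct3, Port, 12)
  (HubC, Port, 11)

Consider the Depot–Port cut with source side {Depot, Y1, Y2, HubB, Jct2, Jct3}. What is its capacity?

Edges leaving {Depot, Y1, Y2, HubB, Jct2, Jct3}: Y2→HubC (8), HubB→HubC (7), Jct2→HubC (5), Jct3→Port (12).
Cut capacity = 8 + 7 + 5 + 12 = 32.

32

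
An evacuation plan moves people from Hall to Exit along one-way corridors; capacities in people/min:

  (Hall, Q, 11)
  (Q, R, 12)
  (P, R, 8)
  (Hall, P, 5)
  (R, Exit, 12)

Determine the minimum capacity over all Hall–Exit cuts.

Augment Hall→P→R→Exit: bottleneck 5, flow now 5.
Augment Hall→Q→R→Exit: bottleneck 7, flow now 12.
No augmenting path remains; maximum flow = 12.
By max-flow min-cut, the minimum cut capacity equals the max flow.
In the residual graph, reachable from Hall: {Hall, P, Q, R}.
Min-cut edges: R→Exit (12); capacity 12 = 12.

12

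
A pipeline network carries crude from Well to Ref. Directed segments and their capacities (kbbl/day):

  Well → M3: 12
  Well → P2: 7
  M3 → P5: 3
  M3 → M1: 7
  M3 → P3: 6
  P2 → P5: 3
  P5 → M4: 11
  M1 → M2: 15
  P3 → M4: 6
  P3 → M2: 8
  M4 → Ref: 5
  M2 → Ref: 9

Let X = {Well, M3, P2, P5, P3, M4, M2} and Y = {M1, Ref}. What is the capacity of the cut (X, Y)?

21

Edges leaving {Well, M3, P2, P5, P3, M4, M2}: M3→M1 (7), M4→Ref (5), M2→Ref (9).
Cut capacity = 7 + 5 + 9 = 21.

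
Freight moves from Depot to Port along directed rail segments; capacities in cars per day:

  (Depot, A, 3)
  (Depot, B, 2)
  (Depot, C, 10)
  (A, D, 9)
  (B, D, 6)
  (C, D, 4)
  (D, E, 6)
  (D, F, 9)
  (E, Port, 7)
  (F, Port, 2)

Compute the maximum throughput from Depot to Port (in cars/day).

Augment Depot→A→D→E→Port: bottleneck 3, flow now 3.
Augment Depot→B→D→E→Port: bottleneck 2, flow now 5.
Augment Depot→C→D→E→Port: bottleneck 1, flow now 6.
Augment Depot→C→D→F→Port: bottleneck 2, flow now 8.
No augmenting path remains; maximum flow = 8.
In the residual graph, reachable from Depot: {Depot, A, B, C, D, F}.
Min-cut edges: D→E (6), F→Port (2); capacity 6 + 2 = 8.
This cut is saturated, so no flow can exceed 8.

8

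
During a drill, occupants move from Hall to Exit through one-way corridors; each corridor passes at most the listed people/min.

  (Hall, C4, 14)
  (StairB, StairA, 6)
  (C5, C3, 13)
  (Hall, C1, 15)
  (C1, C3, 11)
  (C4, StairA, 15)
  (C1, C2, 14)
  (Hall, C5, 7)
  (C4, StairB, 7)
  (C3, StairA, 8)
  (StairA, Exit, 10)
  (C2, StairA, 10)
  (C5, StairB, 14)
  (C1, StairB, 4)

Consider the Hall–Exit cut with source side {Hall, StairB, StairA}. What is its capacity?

Edges leaving {Hall, StairB, StairA}: Hall→C5 (7), Hall→C4 (14), Hall→C1 (15), StairA→Exit (10).
Cut capacity = 7 + 14 + 15 + 10 = 46.

46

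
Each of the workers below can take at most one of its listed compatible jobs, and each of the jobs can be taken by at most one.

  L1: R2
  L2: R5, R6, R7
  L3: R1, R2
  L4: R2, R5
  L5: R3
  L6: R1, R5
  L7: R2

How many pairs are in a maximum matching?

Unit-capacity flow: source→left, listed edges, right→sink; max matching = max flow.
Augmenting path L1→R2 (+1); matched 1.
Augmenting path L2→R5 (+1); matched 2.
Augmenting path L3→R1 (+1); matched 3.
Augmenting path L5→R3 (+1); matched 4.
Augmenting path L4→R5→L2→R6 (+1); matched 5.
No augmenting path remains; maximum matching = 5.
König certificate: {L2, L5, R1, R2, R5} is a vertex cover of size 5 (every listed pair touches it), so no matching can be larger.

5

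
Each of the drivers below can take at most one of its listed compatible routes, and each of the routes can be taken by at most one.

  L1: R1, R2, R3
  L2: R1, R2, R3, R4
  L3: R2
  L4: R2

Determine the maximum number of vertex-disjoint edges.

Unit-capacity flow: source→left, listed edges, right→sink; max matching = max flow.
Augmenting path L1→R1 (+1); matched 1.
Augmenting path L2→R2 (+1); matched 2.
Augmenting path L3→R2→L2→R3 (+1); matched 3.
No augmenting path remains; maximum matching = 3.
König certificate: {L1, L2, R2} is a vertex cover of size 3 (every listed pair touches it), so no matching can be larger.

3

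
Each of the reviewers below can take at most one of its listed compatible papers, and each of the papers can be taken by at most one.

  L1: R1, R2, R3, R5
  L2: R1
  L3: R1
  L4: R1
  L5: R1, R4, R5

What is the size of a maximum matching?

3

Unit-capacity flow: source→left, listed edges, right→sink; max matching = max flow.
Augmenting path L1→R1 (+1); matched 1.
Augmenting path L5→R4 (+1); matched 2.
Augmenting path L2→R1→L1→R2 (+1); matched 3.
No augmenting path remains; maximum matching = 3.
König certificate: {L1, L5, R1} is a vertex cover of size 3 (every listed pair touches it), so no matching can be larger.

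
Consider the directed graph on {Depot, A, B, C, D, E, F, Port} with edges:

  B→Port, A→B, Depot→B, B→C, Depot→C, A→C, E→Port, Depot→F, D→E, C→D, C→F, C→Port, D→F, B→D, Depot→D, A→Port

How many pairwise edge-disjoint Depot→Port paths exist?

3

Assign every edge capacity 1; by Menger, the answer equals the max flow.
Path Depot→B→Port (+1); total 1.
Path Depot→C→Port (+1); total 2.
Path Depot→D→E→Port (+1); total 3.
No residual Depot→Port path; max flow = 3.
Certifying cut of size 3: {Depot→B, Depot→C, Depot→D}.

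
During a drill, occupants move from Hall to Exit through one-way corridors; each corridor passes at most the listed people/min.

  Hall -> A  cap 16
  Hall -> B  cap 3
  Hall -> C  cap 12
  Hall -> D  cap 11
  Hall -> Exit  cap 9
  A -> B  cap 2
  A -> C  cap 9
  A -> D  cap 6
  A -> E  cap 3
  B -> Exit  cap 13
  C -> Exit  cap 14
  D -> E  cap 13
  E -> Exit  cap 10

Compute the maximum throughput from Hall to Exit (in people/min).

Augment Hall→Exit: bottleneck 9, flow now 9.
Augment Hall→B→Exit: bottleneck 3, flow now 12.
Augment Hall→C→Exit: bottleneck 12, flow now 24.
Augment Hall→A→B→Exit: bottleneck 2, flow now 26.
Augment Hall→A→C→Exit: bottleneck 2, flow now 28.
Augment Hall→A→E→Exit: bottleneck 3, flow now 31.
Augment Hall→D→E→Exit: bottleneck 7, flow now 38.
No augmenting path remains; maximum flow = 38.
In the residual graph, reachable from Hall: {Hall, A, C, D, E}.
Min-cut edges: Hall→B (3), Hall→Exit (9), A→B (2), C→Exit (14), E→Exit (10); capacity 3 + 9 + 2 + 14 + 10 = 38.
This cut is saturated, so no flow can exceed 38.

38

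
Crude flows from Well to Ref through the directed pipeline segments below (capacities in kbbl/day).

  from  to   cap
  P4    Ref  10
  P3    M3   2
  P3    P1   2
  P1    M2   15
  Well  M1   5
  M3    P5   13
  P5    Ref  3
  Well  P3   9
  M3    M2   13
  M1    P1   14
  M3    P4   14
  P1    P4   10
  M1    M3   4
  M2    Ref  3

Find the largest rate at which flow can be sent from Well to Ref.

9

Augment Well→P3→P1→M2→Ref: bottleneck 2, flow now 2.
Augment Well→P3→M3→P5→Ref: bottleneck 2, flow now 4.
Augment Well→M1→P1→M2→Ref: bottleneck 1, flow now 5.
Augment Well→M1→P1→P4→Ref: bottleneck 4, flow now 9.
No augmenting path remains; maximum flow = 9.
In the residual graph, reachable from Well: {Well, P3}.
Min-cut edges: Well→M1 (5), P3→P1 (2), P3→M3 (2); capacity 5 + 2 + 2 = 9.
This cut is saturated, so no flow can exceed 9.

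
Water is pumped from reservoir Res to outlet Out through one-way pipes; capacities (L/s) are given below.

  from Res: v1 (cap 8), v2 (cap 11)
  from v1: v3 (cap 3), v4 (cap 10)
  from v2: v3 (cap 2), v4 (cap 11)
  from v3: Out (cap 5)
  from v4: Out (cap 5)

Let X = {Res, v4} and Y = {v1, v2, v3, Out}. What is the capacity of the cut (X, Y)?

Edges leaving {Res, v4}: Res→v1 (8), Res→v2 (11), v4→Out (5).
Cut capacity = 8 + 11 + 5 = 24.

24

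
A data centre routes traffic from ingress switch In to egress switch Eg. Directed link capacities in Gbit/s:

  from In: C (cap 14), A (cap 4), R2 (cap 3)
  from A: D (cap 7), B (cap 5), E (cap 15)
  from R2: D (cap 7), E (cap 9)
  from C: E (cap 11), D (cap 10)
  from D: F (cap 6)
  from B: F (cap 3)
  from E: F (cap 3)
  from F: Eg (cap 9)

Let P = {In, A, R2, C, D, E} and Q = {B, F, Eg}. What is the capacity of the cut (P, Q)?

14

Edges leaving {In, A, R2, C, D, E}: A→B (5), D→F (6), E→F (3).
Cut capacity = 5 + 6 + 3 = 14.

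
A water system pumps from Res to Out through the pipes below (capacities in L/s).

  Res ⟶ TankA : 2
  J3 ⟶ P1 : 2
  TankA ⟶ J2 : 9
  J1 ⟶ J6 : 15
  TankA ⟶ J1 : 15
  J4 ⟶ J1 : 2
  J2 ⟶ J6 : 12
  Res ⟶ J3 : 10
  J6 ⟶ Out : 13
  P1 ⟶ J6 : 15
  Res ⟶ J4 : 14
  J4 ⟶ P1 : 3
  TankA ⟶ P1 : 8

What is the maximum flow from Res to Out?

Augment Res→J4→P1→J6→Out: bottleneck 3, flow now 3.
Augment Res→J4→J1→J6→Out: bottleneck 2, flow now 5.
Augment Res→TankA→J2→J6→Out: bottleneck 2, flow now 7.
Augment Res→J3→P1→J6→Out: bottleneck 2, flow now 9.
No augmenting path remains; maximum flow = 9.
In the residual graph, reachable from Res: {Res, J4, J3}.
Min-cut edges: Res→TankA (2), J4→P1 (3), J4→J1 (2), J3→P1 (2); capacity 2 + 3 + 2 + 2 = 9.
This cut is saturated, so no flow can exceed 9.

9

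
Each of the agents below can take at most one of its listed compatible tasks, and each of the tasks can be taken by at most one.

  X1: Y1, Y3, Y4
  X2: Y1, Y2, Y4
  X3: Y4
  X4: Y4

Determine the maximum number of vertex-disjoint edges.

Unit-capacity flow: source→left, listed edges, right→sink; max matching = max flow.
Augmenting path X1→Y1 (+1); matched 1.
Augmenting path X2→Y2 (+1); matched 2.
Augmenting path X3→Y4 (+1); matched 3.
No augmenting path remains; maximum matching = 3.
König certificate: {X1, X2, Y4} is a vertex cover of size 3 (every listed pair touches it), so no matching can be larger.

3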